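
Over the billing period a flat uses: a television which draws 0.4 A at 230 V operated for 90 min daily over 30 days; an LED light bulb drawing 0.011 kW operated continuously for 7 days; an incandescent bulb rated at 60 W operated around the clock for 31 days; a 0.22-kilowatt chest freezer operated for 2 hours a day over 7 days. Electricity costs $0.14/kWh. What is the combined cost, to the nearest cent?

television: Power = 0.4 A × 230 V = 92 W = 0.092 kW
television: Runtime = 90 min × 30 = 2700 min = 45 h
television: 0.092 kW × 45 h = 4.14 kWh
LED light bulb: Runtime = 24 h × 7 = 168 h
LED light bulb: 0.011 kW × 168 h = 1.848 kWh
incandescent bulb: Runtime = 24 h × 31 = 744 h
incandescent bulb: 0.06 kW × 744 h = 44.64 kWh
chest freezer: Runtime = 2 h/day × 7 days = 14 h
chest freezer: 0.22 kW × 14 h = 3.08 kWh
Total energy = 53.708 kWh
Cost = 53.708 × $0.14 = $7.52

$7.52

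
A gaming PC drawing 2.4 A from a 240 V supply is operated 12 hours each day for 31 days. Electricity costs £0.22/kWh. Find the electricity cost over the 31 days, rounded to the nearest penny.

£47.14

Power = 2.4 A × 240 V = 576 W = 0.576 kW
Runtime = 12 h/day × 31 days = 372 h
Energy = 0.576 kW × 372 h = 214.272 kWh
Cost = 214.272 kWh × £0.22/kWh = £47.14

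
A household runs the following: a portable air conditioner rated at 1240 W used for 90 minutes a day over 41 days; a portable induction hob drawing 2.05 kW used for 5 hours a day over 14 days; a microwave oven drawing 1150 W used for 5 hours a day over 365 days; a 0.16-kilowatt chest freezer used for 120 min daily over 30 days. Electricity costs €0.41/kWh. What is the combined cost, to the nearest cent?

portable air conditioner: Runtime = 90 min × 41 = 3690 min = 61.5 h
portable air conditioner: 1.24 kW × 61.5 h = 76.26 kWh
portable induction hob: Runtime = 5 h/day × 14 days = 70 h
portable induction hob: 2.05 kW × 70 h = 143.5 kWh
microwave oven: Runtime = 5 h/day × 365 days = 1825 h
microwave oven: 1.15 kW × 1825 h = 2098.75 kWh
chest freezer: Runtime = 120 min × 30 = 3600 min = 60 h
chest freezer: 0.16 kW × 60 h = 9.6 kWh
Total energy = 2328.11 kWh
Cost = 2328.11 × €0.41 = €954.53

€954.53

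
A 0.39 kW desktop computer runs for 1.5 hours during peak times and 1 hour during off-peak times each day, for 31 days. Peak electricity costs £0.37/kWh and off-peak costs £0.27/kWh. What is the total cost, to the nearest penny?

£9.97

Peak energy = 0.39 kW × 1.5 h × 31 = 18.135 kWh
Off-peak energy = 0.39 kW × 1 h × 31 = 12.09 kWh
Cost = 18.135 × £0.37 + 12.09 × £0.27 = £6.70995 + £3.2643 = £9.97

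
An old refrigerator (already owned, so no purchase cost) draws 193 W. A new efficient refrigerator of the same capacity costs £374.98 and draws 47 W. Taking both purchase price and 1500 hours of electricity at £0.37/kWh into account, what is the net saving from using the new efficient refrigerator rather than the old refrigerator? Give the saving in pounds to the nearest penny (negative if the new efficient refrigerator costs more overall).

-£293.95

old refrigerator: £0.00 + (193/1000) kW × 1500 h × £0.37 = £0.00 + £107.115 = £107.115
new efficient refrigerator: £374.98 + (47/1000) kW × 1500 h × £0.37 = £374.98 + £26.085 = £401.065
Saving = £107.115 − £401.065 = −£293.95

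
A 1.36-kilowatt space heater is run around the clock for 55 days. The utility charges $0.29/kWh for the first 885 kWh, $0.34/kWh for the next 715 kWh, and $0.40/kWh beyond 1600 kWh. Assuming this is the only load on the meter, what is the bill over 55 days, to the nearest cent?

Runtime = 24 h × 55 = 1320 h
Energy = 1.36 kW × 1320 h = 1795.2 kWh
Tier 1 (0–885 kWh): 885 × $0.29 = $256.65
Tier 2 (885–1600 kWh): 715 × $0.34 = $243.1
Above 1600 kWh: 195.2 × $0.40 = $78.08
Bill = $577.83

$577.83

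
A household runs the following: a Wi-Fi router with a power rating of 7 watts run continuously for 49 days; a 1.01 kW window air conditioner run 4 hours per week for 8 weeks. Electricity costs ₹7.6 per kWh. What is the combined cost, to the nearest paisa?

₹308.20

Wi-Fi router: Runtime = 24 h × 49 = 1176 h
Wi-Fi router: 0.007 kW × 1176 h = 8.232 kWh
window air conditioner: Runtime = 4 h/week × 8 weeks = 32 h
window air conditioner: 1.01 kW × 32 h = 32.32 kWh
Total energy = 40.552 kWh
Cost = 40.552 × ₹7.6 = ₹308.20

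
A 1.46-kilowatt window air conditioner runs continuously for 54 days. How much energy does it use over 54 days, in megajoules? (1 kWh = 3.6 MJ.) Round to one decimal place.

Runtime = 24 h × 54 = 1296 h
Energy = 1.46 kW × 1296 h = 1892.16 kWh
= 1892.16 × 3.6 MJ = 6811.8 MJ

6811.8 MJ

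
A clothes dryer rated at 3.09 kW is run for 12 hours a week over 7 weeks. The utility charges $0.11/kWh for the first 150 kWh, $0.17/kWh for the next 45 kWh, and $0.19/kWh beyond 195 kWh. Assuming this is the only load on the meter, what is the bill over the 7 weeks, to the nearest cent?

$36.42

Runtime = 12 h/week × 7 weeks = 84 h
Energy = 3.09 kW × 84 h = 259.56 kWh
Tier 1 (0–150 kWh): 150 × $0.11 = $16.5
Tier 2 (150–195 kWh): 45 × $0.17 = $7.65
Above 195 kWh: 64.56 × $0.19 = $12.2664
Bill = $36.42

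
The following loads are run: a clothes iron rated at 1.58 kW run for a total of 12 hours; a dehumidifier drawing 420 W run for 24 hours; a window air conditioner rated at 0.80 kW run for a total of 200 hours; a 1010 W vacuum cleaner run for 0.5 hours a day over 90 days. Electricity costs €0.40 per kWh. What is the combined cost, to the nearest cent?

clothes iron: 1.58 kW × 12 h = 18.96 kWh
dehumidifier: 0.42 kW × 24 h = 10.08 kWh
window air conditioner: 0.8 kW × 200 h = 160 kWh
vacuum cleaner: Runtime = 0.5 h/day × 90 days = 45 h
vacuum cleaner: 1.01 kW × 45 h = 45.45 kWh
Total energy = 234.49 kWh
Cost = 234.49 × €0.40 = €93.80

€93.80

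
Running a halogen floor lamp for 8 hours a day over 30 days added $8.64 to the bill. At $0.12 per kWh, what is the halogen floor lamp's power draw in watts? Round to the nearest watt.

Energy = $8.64 ÷ $0.12/kWh = 72 kWh
Runtime = 8 h/day × 30 days = 240 h
Power = 72 kWh ÷ 240 h = 0.3 kW = 300 W

300 W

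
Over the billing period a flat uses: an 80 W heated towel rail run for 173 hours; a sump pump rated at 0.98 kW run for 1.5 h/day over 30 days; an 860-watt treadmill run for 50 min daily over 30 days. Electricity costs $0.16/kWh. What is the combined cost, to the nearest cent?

heated towel rail: 0.08 kW × 173 h = 13.84 kWh
sump pump: Runtime = 1.5 h/day × 30 days = 45 h
sump pump: 0.98 kW × 45 h = 44.1 kWh
treadmill: Runtime = 50 min × 30 = 1500 min = 25 h
treadmill: 0.86 kW × 25 h = 21.5 kWh
Total energy = 79.44 kWh
Cost = 79.44 × $0.16 = $12.71

$12.71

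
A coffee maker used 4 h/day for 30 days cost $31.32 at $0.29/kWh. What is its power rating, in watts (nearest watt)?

Energy = $31.32 ÷ $0.29/kWh = 108 kWh
Runtime = 4 h/day × 30 days = 120 h
Power = 108 kWh ÷ 120 h = 0.9 kW = 900 W

900 W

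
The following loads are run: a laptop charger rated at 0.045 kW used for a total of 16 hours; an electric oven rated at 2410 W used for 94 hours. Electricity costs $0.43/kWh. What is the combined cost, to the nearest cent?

laptop charger: 0.045 kW × 16 h = 0.72 kWh
electric oven: 2.41 kW × 94 h = 226.54 kWh
Total energy = 227.26 kWh
Cost = 227.26 × $0.43 = $97.72

$97.72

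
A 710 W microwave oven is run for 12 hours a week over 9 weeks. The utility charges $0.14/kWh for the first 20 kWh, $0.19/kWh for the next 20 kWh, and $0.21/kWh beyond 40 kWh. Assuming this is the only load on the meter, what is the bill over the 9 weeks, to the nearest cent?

Runtime = 12 h/week × 9 weeks = 108 h
Energy = 0.71 kW × 108 h = 76.68 kWh
Tier 1 (0–20 kWh): 20 × $0.14 = $2.8
Tier 2 (20–40 kWh): 20 × $0.19 = $3.8
Above 40 kWh: 36.68 × $0.21 = $7.7028
Bill = $14.30

$14.30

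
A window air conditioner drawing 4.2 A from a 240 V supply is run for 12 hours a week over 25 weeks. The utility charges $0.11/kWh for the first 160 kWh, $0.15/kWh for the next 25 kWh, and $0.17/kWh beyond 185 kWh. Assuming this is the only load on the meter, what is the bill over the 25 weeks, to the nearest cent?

Power = 4.2 A × 240 V = 1008 W = 1.008 kW
Runtime = 12 h/week × 25 weeks = 300 h
Energy = 1.008 kW × 300 h = 302.4 kWh
Tier 1 (0–160 kWh): 160 × $0.11 = $17.6
Tier 2 (160–185 kWh): 25 × $0.15 = $3.75
Above 185 kWh: 117.4 × $0.17 = $19.958
Bill = $41.31

$41.31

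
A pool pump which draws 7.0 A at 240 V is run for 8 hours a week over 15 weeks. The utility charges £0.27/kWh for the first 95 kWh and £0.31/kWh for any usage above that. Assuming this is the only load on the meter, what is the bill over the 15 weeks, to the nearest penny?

£58.70

Power = 7.0 A × 240 V = 1680 W = 1.68 kW
Runtime = 8 h/week × 15 weeks = 120 h
Energy = 1.68 kW × 120 h = 201.6 kWh
Tier 1 (0–95 kWh): 95 × £0.27 = £25.65
Above 95 kWh: 106.6 × £0.31 = £33.046
Bill = £58.70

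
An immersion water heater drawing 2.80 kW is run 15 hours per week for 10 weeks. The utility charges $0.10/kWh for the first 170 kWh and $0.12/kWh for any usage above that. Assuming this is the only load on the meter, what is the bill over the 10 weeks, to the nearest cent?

Runtime = 15 h/week × 10 weeks = 150 h
Energy = 2.8 kW × 150 h = 420 kWh
Tier 1 (0–170 kWh): 170 × $0.10 = $17
Above 170 kWh: 250 × $0.12 = $30
Bill = $47.00

$47.00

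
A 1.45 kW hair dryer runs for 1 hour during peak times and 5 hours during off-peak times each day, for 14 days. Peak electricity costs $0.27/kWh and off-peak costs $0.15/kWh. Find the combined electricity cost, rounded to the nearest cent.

Peak energy = 1.45 kW × 1 h × 14 = 20.3 kWh
Off-peak energy = 1.45 kW × 5 h × 14 = 101.5 kWh
Cost = 20.3 × $0.27 + 101.5 × $0.15 = $5.481 + $15.225 = $20.71

$20.71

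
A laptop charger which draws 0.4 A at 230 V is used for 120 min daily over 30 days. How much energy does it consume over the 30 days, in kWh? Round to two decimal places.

5.52 kWh

Power = 0.4 A × 230 V = 92 W = 0.092 kW
Runtime = 120 min × 30 = 3600 min = 60 h
Energy = 0.092 kW × 60 h = 5.52 kWh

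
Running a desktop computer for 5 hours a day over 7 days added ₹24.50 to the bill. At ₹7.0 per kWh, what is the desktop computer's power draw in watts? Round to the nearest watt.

100 W

Energy = ₹24.50 ÷ ₹7.0/kWh = 3.5 kWh
Runtime = 5 h/day × 7 days = 35 h
Power = 3.5 kWh ÷ 35 h = 0.1 kW = 100 W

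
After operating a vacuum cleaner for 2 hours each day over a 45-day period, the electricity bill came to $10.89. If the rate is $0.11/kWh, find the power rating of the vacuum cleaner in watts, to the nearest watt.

Energy = $10.89 ÷ $0.11/kWh = 99 kWh
Runtime = 2 h/day × 45 days = 90 h
Power = 99 kWh ÷ 90 h = 1.1 kW = 1100 W

1100 W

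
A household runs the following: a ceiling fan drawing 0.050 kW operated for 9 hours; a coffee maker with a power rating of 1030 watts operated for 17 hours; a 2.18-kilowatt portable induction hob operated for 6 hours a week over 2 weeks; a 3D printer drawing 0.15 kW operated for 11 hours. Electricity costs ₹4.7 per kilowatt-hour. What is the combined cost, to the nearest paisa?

₹215.12

ceiling fan: 0.05 kW × 9 h = 0.45 kWh
coffee maker: 1.03 kW × 17 h = 17.51 kWh
portable induction hob: Runtime = 6 h/week × 2 weeks = 12 h
portable induction hob: 2.18 kW × 12 h = 26.16 kWh
3D printer: 0.15 kW × 11 h = 1.65 kWh
Total energy = 45.77 kWh
Cost = 45.77 × ₹4.7 = ₹215.12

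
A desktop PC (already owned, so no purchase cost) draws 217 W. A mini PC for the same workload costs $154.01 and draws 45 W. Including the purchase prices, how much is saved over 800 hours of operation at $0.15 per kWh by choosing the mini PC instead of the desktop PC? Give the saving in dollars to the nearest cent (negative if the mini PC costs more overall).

desktop PC: $0.00 + (217/1000) kW × 800 h × $0.15 = $0.00 + $26.04 = $26.04
mini PC: $154.01 + (45/1000) kW × 800 h × $0.15 = $154.01 + $5.4 = $159.41
Saving = $26.04 − $159.41 = −$133.37

-$133.37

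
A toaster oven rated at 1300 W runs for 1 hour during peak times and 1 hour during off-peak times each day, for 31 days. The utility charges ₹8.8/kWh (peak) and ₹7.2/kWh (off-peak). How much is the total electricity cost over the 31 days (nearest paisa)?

₹644.80

Peak energy = 1.3 kW × 1 h × 31 = 40.3 kWh
Off-peak energy = 1.3 kW × 1 h × 31 = 40.3 kWh
Cost = 40.3 × ₹8.8 + 40.3 × ₹7.2 = ₹354.64 + ₹290.16 = ₹644.80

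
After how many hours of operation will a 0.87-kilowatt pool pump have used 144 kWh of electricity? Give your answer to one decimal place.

165.5 h

Hours = 144 kWh ÷ 0.87 kW = 165.5 h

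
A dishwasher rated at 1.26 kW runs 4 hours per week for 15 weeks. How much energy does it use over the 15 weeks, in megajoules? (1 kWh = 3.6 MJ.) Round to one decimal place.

Runtime = 4 h/week × 15 weeks = 60 h
Energy = 1.26 kW × 60 h = 75.6 kWh
= 75.6 × 3.6 MJ = 272.2 MJ

272.2 MJ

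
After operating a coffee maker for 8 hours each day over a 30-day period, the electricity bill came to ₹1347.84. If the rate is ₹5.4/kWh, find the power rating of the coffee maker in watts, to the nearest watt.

Energy = ₹1347.84 ÷ ₹5.4/kWh = 249.6 kWh
Runtime = 8 h/day × 30 days = 240 h
Power = 249.6 kWh ÷ 240 h = 1.04 kW = 1040 W

1040 W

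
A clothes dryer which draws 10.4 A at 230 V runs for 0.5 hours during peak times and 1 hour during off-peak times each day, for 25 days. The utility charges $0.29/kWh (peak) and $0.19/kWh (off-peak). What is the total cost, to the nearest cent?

Power = 10.4 A × 230 V = 2392 W = 2.392 kW
Peak energy = 2.392 kW × 0.5 h × 25 = 29.9 kWh
Off-peak energy = 2.392 kW × 1 h × 25 = 59.8 kWh
Cost = 29.9 × $0.29 + 59.8 × $0.19 = $8.671 + $11.362 = $20.03

$20.03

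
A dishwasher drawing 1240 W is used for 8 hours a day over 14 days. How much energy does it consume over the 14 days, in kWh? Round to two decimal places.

Runtime = 8 h/day × 14 days = 112 h
Energy = 1.24 kW × 112 h = 138.88 kWh

138.88 kWh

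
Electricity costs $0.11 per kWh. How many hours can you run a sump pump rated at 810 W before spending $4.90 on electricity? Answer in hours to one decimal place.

Energy available = $4.90 ÷ $0.11/kWh = 44.5455 kWh
Hours = 44.5455 kWh ÷ 0.81 kW = 55.0 h

55.0 h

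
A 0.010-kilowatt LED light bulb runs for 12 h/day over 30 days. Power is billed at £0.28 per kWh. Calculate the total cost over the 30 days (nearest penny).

Runtime = 12 h/day × 30 days = 360 h
Energy = 0.01 kW × 360 h = 3.6 kWh
Cost = 3.6 kWh × £0.28/kWh = £1.01

£1.01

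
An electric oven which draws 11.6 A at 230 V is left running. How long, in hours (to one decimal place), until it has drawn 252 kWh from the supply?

Power = 11.6 A × 230 V = 2668 W = 2.668 kW
Hours = 252 kWh ÷ 2.668 kW = 94.5 h

94.5 h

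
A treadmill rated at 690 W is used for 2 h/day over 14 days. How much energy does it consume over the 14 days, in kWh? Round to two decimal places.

Runtime = 2 h/day × 14 days = 28 h
Energy = 0.69 kW × 28 h = 19.32 kWh

19.32 kWh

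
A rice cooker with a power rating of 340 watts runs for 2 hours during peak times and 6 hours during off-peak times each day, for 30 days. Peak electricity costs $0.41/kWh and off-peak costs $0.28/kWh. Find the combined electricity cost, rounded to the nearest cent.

$25.50

Peak energy = 0.34 kW × 2 h × 30 = 20.4 kWh
Off-peak energy = 0.34 kW × 6 h × 30 = 61.2 kWh
Cost = 20.4 × $0.41 + 61.2 × $0.28 = $8.364 + $17.136 = $25.50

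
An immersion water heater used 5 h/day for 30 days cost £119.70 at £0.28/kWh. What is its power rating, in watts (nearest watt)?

2850 W

Energy = £119.70 ÷ £0.28/kWh = 427.5 kWh
Runtime = 5 h/day × 30 days = 150 h
Power = 427.5 kWh ÷ 150 h = 2.85 kW = 2850 W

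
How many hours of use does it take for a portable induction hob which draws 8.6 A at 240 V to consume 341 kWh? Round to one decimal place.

Power = 8.6 A × 240 V = 2064 W = 2.064 kW
Hours = 341 kWh ÷ 2.064 kW = 165.2 h

165.2 h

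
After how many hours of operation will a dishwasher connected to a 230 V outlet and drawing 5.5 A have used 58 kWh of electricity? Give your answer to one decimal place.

45.8 h

Power = 5.5 A × 230 V = 1265 W = 1.265 kW
Hours = 58 kWh ÷ 1.265 kW = 45.8 h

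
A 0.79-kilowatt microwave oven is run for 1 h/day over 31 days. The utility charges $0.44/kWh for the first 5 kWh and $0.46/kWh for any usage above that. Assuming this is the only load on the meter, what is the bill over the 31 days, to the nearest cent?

Runtime = 1 h/day × 31 days = 31 h
Energy = 0.79 kW × 31 h = 24.49 kWh
Tier 1 (0–5 kWh): 5 × $0.44 = $2.2
Above 5 kWh: 19.49 × $0.46 = $8.9654
Bill = $11.17

$11.17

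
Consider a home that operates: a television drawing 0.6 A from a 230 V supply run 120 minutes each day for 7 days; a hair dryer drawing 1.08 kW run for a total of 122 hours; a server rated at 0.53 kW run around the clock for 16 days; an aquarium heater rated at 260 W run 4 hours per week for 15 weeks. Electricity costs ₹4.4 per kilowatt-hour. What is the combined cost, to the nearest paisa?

₹1552.37

television: Power = 0.6 A × 230 V = 138 W = 0.138 kW
television: Runtime = 120 min × 7 = 840 min = 14 h
television: 0.138 kW × 14 h = 1.932 kWh
hair dryer: 1.08 kW × 122 h = 131.76 kWh
server: Runtime = 24 h × 16 = 384 h
server: 0.53 kW × 384 h = 203.52 kWh
aquarium heater: Runtime = 4 h/week × 15 weeks = 60 h
aquarium heater: 0.26 kW × 60 h = 15.6 kWh
Total energy = 352.812 kWh
Cost = 352.812 × ₹4.4 = ₹1552.37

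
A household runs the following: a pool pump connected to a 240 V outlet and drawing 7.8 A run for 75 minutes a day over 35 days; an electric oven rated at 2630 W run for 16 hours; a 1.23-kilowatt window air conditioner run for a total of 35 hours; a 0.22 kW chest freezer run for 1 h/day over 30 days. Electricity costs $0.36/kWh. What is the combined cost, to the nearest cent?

$62.51

pool pump: Power = 7.8 A × 240 V = 1872 W = 1.872 kW
pool pump: Runtime = 75 min × 35 = 2625 min = 43.75 h
pool pump: 1.872 kW × 43.75 h = 81.9 kWh
electric oven: 2.63 kW × 16 h = 42.08 kWh
window air conditioner: 1.23 kW × 35 h = 43.05 kWh
chest freezer: Runtime = 1 h/day × 30 days = 30 h
chest freezer: 0.22 kW × 30 h = 6.6 kWh
Total energy = 173.63 kWh
Cost = 173.63 × $0.36 = $62.51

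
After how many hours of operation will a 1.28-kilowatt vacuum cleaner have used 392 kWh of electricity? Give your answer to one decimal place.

306.3 h

Hours = 392 kWh ÷ 1.28 kW = 306.3 h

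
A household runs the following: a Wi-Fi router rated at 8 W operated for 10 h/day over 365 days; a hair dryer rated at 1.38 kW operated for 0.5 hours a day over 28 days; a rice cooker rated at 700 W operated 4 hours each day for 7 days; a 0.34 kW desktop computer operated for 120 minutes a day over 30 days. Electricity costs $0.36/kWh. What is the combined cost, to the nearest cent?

$31.87

Wi-Fi router: Runtime = 10 h/day × 365 days = 3650 h
Wi-Fi router: 0.008 kW × 3650 h = 29.2 kWh
hair dryer: Runtime = 0.5 h/day × 28 days = 14 h
hair dryer: 1.38 kW × 14 h = 19.32 kWh
rice cooker: Runtime = 4 h/day × 7 days = 28 h
rice cooker: 0.7 kW × 28 h = 19.6 kWh
desktop computer: Runtime = 120 min × 30 = 3600 min = 60 h
desktop computer: 0.34 kW × 60 h = 20.4 kWh
Total energy = 88.52 kWh
Cost = 88.52 × $0.36 = $31.87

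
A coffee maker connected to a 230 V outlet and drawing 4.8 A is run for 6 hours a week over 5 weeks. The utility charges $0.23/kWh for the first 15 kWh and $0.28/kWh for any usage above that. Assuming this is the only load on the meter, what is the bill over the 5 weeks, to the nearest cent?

Power = 4.8 A × 230 V = 1104 W = 1.104 kW
Runtime = 6 h/week × 5 weeks = 30 h
Energy = 1.104 kW × 30 h = 33.12 kWh
Tier 1 (0–15 kWh): 15 × $0.23 = $3.45
Above 15 kWh: 18.12 × $0.28 = $5.0736
Bill = $8.52

$8.52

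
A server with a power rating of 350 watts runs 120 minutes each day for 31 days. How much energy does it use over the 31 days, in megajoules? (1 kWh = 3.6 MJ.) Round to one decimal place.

Runtime = 120 min × 31 = 3720 min = 62 h
Energy = 0.35 kW × 62 h = 21.7 kWh
= 21.7 × 3.6 MJ = 78.1 MJ

78.1 MJ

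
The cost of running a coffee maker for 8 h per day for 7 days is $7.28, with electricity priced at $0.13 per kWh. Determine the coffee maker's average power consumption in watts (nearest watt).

Energy = $7.28 ÷ $0.13/kWh = 56 kWh
Runtime = 8 h/day × 7 days = 56 h
Power = 56 kWh ÷ 56 h = 1 kW = 1000 W

1000 W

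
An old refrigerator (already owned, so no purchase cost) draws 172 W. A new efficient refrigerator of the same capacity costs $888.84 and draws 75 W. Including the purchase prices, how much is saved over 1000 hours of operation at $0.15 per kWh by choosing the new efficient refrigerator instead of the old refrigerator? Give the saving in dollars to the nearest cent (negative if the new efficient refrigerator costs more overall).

old refrigerator: $0.00 + (172/1000) kW × 1000 h × $0.15 = $0.00 + $25.8 = $25.8
new efficient refrigerator: $888.84 + (75/1000) kW × 1000 h × $0.15 = $888.84 + $11.25 = $900.09
Saving = $25.8 − $900.09 = −$874.29

-$874.29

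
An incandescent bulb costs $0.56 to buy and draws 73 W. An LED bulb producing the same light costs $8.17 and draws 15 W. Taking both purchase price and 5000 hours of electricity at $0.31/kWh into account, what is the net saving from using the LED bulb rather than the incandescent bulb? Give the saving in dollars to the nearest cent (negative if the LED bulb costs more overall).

incandescent bulb: $0.56 + (73/1000) kW × 5000 h × $0.31 = $0.56 + $113.15 = $113.71
LED bulb: $8.17 + (15/1000) kW × 5000 h × $0.31 = $8.17 + $23.25 = $31.42
Saving = $113.71 − $31.42 = $82.29

$82.29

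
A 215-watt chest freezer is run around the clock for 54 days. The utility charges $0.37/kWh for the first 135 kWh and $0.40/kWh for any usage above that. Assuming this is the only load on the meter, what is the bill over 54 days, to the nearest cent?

Runtime = 24 h × 54 = 1296 h
Energy = 0.215 kW × 1296 h = 278.64 kWh
Tier 1 (0–135 kWh): 135 × $0.37 = $49.95
Above 135 kWh: 143.64 × $0.40 = $57.456
Bill = $107.41

$107.41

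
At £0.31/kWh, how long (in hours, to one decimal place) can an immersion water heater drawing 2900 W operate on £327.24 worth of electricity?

Energy available = £327.24 ÷ £0.31/kWh = 1055.6129 kWh
Hours = 1055.6129 kWh ÷ 2.9 kW = 364.0 h

364.0 h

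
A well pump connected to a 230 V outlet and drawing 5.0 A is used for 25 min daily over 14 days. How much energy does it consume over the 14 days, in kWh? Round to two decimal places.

6.71 kWh

Power = 5.0 A × 230 V = 1150 W = 1.15 kW
Runtime = 25 min × 14 = 350 min = 5.833333… h
Energy = 1.15 kW × 5.833333… h = 6.708333… kWh ≈ 6.71 kWh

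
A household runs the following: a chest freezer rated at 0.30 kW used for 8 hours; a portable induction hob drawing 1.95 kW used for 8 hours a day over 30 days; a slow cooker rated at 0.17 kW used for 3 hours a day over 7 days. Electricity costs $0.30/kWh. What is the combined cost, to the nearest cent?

chest freezer: 0.3 kW × 8 h = 2.4 kWh
portable induction hob: Runtime = 8 h/day × 30 days = 240 h
portable induction hob: 1.95 kW × 240 h = 468 kWh
slow cooker: Runtime = 3 h/day × 7 days = 21 h
slow cooker: 0.17 kW × 21 h = 3.57 kWh
Total energy = 473.97 kWh
Cost = 473.97 × $0.30 = $142.19

$142.19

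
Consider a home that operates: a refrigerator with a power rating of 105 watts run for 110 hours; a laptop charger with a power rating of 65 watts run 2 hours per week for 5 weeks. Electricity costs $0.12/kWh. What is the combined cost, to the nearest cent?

refrigerator: 0.105 kW × 110 h = 11.55 kWh
laptop charger: Runtime = 2 h/week × 5 weeks = 10 h
laptop charger: 0.065 kW × 10 h = 0.65 kWh
Total energy = 12.2 kWh
Cost = 12.2 × $0.12 = $1.46

$1.46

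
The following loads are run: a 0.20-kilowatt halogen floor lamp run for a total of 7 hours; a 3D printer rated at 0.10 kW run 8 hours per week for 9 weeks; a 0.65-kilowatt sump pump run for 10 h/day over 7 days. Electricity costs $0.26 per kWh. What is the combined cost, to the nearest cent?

halogen floor lamp: 0.2 kW × 7 h = 1.4 kWh
3D printer: Runtime = 8 h/week × 9 weeks = 72 h
3D printer: 0.1 kW × 72 h = 7.2 kWh
sump pump: Runtime = 10 h/day × 7 days = 70 h
sump pump: 0.65 kW × 70 h = 45.5 kWh
Total energy = 54.1 kWh
Cost = 54.1 × $0.26 = $14.07

$14.07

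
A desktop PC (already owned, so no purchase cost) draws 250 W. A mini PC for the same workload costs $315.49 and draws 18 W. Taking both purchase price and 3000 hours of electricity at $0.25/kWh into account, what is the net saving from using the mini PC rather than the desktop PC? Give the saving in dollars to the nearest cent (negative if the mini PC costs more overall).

-$141.49

desktop PC: $0.00 + (250/1000) kW × 3000 h × $0.25 = $0.00 + $187.5 = $187.5
mini PC: $315.49 + (18/1000) kW × 3000 h × $0.25 = $315.49 + $13.5 = $328.99
Saving = $187.5 − $328.99 = −$141.49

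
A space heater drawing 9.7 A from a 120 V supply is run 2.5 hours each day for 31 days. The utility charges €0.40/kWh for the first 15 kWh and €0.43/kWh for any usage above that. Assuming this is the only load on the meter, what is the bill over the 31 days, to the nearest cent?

€38.34

Power = 9.7 A × 120 V = 1164 W = 1.164 kW
Runtime = 2.5 h/day × 31 days = 77.5 h
Energy = 1.164 kW × 77.5 h = 90.21 kWh
Tier 1 (0–15 kWh): 15 × €0.40 = €6
Above 15 kWh: 75.21 × €0.43 = €32.3403
Bill = €38.34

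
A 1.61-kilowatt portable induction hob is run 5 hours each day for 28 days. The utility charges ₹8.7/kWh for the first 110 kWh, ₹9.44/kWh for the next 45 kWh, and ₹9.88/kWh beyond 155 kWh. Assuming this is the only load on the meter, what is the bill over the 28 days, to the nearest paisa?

Runtime = 5 h/day × 28 days = 140 h
Energy = 1.61 kW × 140 h = 225.4 kWh
Tier 1 (0–110 kWh): 110 × ₹8.7 = ₹957
Tier 2 (110–155 kWh): 45 × ₹9.44 = ₹424.8
Above 155 kWh: 70.4 × ₹9.88 = ₹695.552
Bill = ₹2077.35

₹2077.35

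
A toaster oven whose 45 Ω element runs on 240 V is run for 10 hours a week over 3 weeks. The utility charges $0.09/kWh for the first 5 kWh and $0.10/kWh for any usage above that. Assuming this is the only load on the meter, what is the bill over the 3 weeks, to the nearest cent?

Power = V²/R = 240²/45 = 1280 W = 1.28 kW
Runtime = 10 h/week × 3 weeks = 30 h
Energy = 1.28 kW × 30 h = 38.4 kWh
Tier 1 (0–5 kWh): 5 × $0.09 = $0.45
Above 5 kWh: 33.4 × $0.10 = $3.34
Bill = $3.79

$3.79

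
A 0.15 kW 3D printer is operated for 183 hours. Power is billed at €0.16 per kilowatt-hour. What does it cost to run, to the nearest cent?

€4.39

Energy = 0.15 kW × 183 h = 27.45 kWh
Cost = 27.45 kWh × €0.16/kWh = €4.39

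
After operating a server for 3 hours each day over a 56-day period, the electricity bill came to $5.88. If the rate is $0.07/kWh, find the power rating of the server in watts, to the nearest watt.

500 W

Energy = $5.88 ÷ $0.07/kWh = 84 kWh
Runtime = 3 h/day × 56 days = 168 h
Power = 84 kWh ÷ 168 h = 0.5 kW = 500 W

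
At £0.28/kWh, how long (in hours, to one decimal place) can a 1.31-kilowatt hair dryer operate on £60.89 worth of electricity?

166.0 h

Energy available = £60.89 ÷ £0.28/kWh = 217.4643 kWh
Hours = 217.4643 kWh ÷ 1.31 kW = 166.0 h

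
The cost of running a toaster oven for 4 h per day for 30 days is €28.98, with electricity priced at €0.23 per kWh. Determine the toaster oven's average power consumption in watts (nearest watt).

1050 W

Energy = €28.98 ÷ €0.23/kWh = 126 kWh
Runtime = 4 h/day × 30 days = 120 h
Power = 126 kWh ÷ 120 h = 1.05 kW = 1050 W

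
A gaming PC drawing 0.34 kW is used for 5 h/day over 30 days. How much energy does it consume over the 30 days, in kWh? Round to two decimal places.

Runtime = 5 h/day × 30 days = 150 h
Energy = 0.34 kW × 150 h = 51 kWh

51.00 kWh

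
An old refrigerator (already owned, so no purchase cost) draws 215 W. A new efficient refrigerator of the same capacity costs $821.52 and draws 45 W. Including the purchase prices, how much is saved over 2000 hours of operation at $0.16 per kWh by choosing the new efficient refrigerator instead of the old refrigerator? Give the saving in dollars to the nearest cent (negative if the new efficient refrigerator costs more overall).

-$767.12

old refrigerator: $0.00 + (215/1000) kW × 2000 h × $0.16 = $0.00 + $68.8 = $68.8
new efficient refrigerator: $821.52 + (45/1000) kW × 2000 h × $0.16 = $821.52 + $14.4 = $835.92
Saving = $68.8 − $835.92 = −$767.12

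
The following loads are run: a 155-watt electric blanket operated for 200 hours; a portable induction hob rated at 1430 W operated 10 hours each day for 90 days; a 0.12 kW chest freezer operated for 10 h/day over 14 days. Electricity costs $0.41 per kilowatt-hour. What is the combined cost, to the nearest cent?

electric blanket: 0.155 kW × 200 h = 31 kWh
portable induction hob: Runtime = 10 h/day × 90 days = 900 h
portable induction hob: 1.43 kW × 900 h = 1287 kWh
chest freezer: Runtime = 10 h/day × 14 days = 140 h
chest freezer: 0.12 kW × 140 h = 16.8 kWh
Total energy = 1334.8 kWh
Cost = 1334.8 × $0.41 = $547.27

$547.27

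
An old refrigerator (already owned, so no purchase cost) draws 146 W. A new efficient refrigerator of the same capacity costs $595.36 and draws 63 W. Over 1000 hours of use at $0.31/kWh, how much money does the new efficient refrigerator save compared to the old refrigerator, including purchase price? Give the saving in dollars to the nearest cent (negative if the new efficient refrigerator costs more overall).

-$569.63

old refrigerator: $0.00 + (146/1000) kW × 1000 h × $0.31 = $0.00 + $45.26 = $45.26
new efficient refrigerator: $595.36 + (63/1000) kW × 1000 h × $0.31 = $595.36 + $19.53 = $614.89
Saving = $45.26 − $614.89 = −$569.63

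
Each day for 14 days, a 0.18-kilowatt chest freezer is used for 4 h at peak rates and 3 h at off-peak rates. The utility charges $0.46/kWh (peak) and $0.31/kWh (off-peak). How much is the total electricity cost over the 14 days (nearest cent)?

Peak energy = 0.18 kW × 4 h × 14 = 10.08 kWh
Off-peak energy = 0.18 kW × 3 h × 14 = 7.56 kWh
Cost = 10.08 × $0.46 + 7.56 × $0.31 = $4.6368 + $2.3436 = $6.98

$6.98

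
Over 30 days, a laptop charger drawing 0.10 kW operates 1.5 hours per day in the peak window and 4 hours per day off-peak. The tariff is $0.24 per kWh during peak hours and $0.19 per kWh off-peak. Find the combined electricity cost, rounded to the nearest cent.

$3.36

Peak energy = 0.1 kW × 1.5 h × 30 = 4.5 kWh
Off-peak energy = 0.1 kW × 4 h × 30 = 12 kWh
Cost = 4.5 × $0.24 + 12 × $0.19 = $1.08 + $2.28 = $3.36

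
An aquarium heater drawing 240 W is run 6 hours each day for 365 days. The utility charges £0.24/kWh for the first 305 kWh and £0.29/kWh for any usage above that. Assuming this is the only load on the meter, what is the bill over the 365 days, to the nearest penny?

Runtime = 6 h/day × 365 days = 2190 h
Energy = 0.24 kW × 2190 h = 525.6 kWh
Tier 1 (0–305 kWh): 305 × £0.24 = £73.2
Above 305 kWh: 220.6 × £0.29 = £63.974
Bill = £137.17

£137.17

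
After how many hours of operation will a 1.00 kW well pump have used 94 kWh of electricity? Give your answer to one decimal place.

94.0 h

Hours = 94 kWh ÷ 1 kW = 94.0 h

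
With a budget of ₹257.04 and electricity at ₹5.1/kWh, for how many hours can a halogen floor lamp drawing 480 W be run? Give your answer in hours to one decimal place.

Energy available = ₹257.04 ÷ ₹5.1/kWh = 50.4 kWh
Hours = 50.4 kWh ÷ 0.48 kW = 105.0 h

105.0 h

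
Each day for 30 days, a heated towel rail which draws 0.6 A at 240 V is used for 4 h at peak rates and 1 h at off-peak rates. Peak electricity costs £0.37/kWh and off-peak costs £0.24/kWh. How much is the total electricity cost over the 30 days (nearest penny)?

£7.43

Power = 0.6 A × 240 V = 144 W = 0.144 kW
Peak energy = 0.144 kW × 4 h × 30 = 17.28 kWh
Off-peak energy = 0.144 kW × 1 h × 30 = 4.32 kWh
Cost = 17.28 × £0.37 + 4.32 × £0.24 = £6.3936 + £1.0368 = £7.43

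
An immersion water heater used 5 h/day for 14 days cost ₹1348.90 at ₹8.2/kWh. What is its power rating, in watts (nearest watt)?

Energy = ₹1348.90 ÷ ₹8.2/kWh = 164.5 kWh
Runtime = 5 h/day × 14 days = 70 h
Power = 164.5 kWh ÷ 70 h = 2.35 kW = 2350 W

2350 W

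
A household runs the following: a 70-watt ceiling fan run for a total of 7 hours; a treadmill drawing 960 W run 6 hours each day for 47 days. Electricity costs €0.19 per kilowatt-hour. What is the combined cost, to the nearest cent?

ceiling fan: 0.07 kW × 7 h = 0.49 kWh
treadmill: Runtime = 6 h/day × 47 days = 282 h
treadmill: 0.96 kW × 282 h = 270.72 kWh
Total energy = 271.21 kWh
Cost = 271.21 × €0.19 = €51.53

€51.53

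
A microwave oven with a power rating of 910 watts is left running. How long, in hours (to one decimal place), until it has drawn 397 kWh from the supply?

Hours = 397 kWh ÷ 0.91 kW = 436.3 h

436.3 h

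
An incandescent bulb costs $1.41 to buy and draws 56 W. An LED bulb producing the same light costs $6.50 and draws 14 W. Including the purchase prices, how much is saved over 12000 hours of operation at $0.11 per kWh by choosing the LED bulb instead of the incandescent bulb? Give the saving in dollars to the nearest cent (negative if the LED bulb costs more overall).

$50.35

incandescent bulb: $1.41 + (56/1000) kW × 12000 h × $0.11 = $1.41 + $73.92 = $75.33
LED bulb: $6.50 + (14/1000) kW × 12000 h × $0.11 = $6.50 + $18.48 = $24.98
Saving = $75.33 − $24.98 = $50.35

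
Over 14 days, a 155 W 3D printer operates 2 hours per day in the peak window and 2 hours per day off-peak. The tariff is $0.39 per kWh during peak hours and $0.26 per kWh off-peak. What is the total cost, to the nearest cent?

$2.82

Peak energy = 0.155 kW × 2 h × 14 = 4.34 kWh
Off-peak energy = 0.155 kW × 2 h × 14 = 4.34 kWh
Cost = 4.34 × $0.39 + 4.34 × $0.26 = $1.6926 + $1.1284 = $2.82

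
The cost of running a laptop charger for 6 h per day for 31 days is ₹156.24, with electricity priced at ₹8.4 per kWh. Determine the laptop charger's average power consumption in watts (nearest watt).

Energy = ₹156.24 ÷ ₹8.4/kWh = 18.6 kWh
Runtime = 6 h/day × 31 days = 186 h
Power = 18.6 kWh ÷ 186 h = 0.1 kW = 100 W

100 W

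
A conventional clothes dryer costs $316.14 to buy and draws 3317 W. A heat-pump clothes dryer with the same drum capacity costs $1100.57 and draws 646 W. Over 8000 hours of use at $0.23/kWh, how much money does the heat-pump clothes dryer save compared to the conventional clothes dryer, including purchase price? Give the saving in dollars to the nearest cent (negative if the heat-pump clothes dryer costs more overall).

$4130.21

conventional clothes dryer: $316.14 + (3317/1000) kW × 8000 h × $0.23 = $316.14 + $6103.28 = $6419.42
heat-pump clothes dryer: $1100.57 + (646/1000) kW × 8000 h × $0.23 = $1100.57 + $1188.64 = $2289.21
Saving = $6419.42 − $2289.21 = $4130.21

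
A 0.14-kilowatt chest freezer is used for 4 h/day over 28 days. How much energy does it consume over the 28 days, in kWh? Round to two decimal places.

15.68 kWh

Runtime = 4 h/day × 28 days = 112 h
Energy = 0.14 kW × 112 h = 15.68 kWh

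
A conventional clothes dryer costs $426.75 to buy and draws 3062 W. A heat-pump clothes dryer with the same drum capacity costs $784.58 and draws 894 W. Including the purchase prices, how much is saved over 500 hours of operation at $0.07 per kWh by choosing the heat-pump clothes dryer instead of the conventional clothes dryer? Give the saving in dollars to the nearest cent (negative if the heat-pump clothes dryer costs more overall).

conventional clothes dryer: $426.75 + (3062/1000) kW × 500 h × $0.07 = $426.75 + $107.17 = $533.92
heat-pump clothes dryer: $784.58 + (894/1000) kW × 500 h × $0.07 = $784.58 + $31.29 = $815.87
Saving = $533.92 − $815.87 = −$281.95

-$281.95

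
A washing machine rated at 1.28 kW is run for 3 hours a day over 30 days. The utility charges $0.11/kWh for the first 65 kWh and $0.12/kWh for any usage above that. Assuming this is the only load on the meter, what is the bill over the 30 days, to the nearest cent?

Runtime = 3 h/day × 30 days = 90 h
Energy = 1.28 kW × 90 h = 115.2 kWh
Tier 1 (0–65 kWh): 65 × $0.11 = $7.15
Above 65 kWh: 50.2 × $0.12 = $6.024
Bill = $13.17

$13.17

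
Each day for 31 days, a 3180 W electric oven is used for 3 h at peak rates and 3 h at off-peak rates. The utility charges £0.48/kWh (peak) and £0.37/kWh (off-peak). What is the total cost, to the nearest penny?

Peak energy = 3.18 kW × 3 h × 31 = 295.74 kWh
Off-peak energy = 3.18 kW × 3 h × 31 = 295.74 kWh
Cost = 295.74 × £0.48 + 295.74 × £0.37 = £141.9552 + £109.4238 = £251.38

£251.38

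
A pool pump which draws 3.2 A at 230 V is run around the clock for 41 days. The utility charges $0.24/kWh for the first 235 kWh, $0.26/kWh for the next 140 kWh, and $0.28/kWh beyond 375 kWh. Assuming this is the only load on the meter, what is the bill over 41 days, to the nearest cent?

$190.58

Power = 3.2 A × 230 V = 736 W = 0.736 kW
Runtime = 24 h × 41 = 984 h
Energy = 0.736 kW × 984 h = 724.224 kWh
Tier 1 (0–235 kWh): 235 × $0.24 = $56.4
Tier 2 (235–375 kWh): 140 × $0.26 = $36.4
Above 375 kWh: 349.224 × $0.28 = $97.78272
Bill = $190.58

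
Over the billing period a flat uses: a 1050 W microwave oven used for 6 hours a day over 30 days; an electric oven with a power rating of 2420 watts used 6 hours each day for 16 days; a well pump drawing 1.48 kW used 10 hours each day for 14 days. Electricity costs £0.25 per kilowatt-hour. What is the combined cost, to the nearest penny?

£157.13

microwave oven: Runtime = 6 h/day × 30 days = 180 h
microwave oven: 1.05 kW × 180 h = 189 kWh
electric oven: Runtime = 6 h/day × 16 days = 96 h
electric oven: 2.42 kW × 96 h = 232.32 kWh
well pump: Runtime = 10 h/day × 14 days = 140 h
well pump: 1.48 kW × 140 h = 207.2 kWh
Total energy = 628.52 kWh
Cost = 628.52 × £0.25 = £157.13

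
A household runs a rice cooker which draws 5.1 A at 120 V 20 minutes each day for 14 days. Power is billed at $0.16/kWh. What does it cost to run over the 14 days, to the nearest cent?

Power = 5.1 A × 120 V = 612 W = 0.612 kW
Runtime = 20 min × 14 = 280 min = 4.666666… h
Energy = 0.612 kW × 4.666666… h = 2.856 kWh
Cost = 2.856 kWh × $0.16/kWh = $0.46

$0.46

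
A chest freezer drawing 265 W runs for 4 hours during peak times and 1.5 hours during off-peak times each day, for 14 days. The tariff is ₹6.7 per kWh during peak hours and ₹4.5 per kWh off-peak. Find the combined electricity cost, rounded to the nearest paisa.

Peak energy = 0.265 kW × 4 h × 14 = 14.84 kWh
Off-peak energy = 0.265 kW × 1.5 h × 14 = 5.565 kWh
Cost = 14.84 × ₹6.7 + 5.565 × ₹4.5 = ₹99.428 + ₹25.0425 = ₹124.47

₹124.47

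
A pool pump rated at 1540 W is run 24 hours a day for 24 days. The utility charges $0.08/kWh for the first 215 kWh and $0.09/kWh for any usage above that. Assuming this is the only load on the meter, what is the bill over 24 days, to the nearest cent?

Runtime = 24 h × 24 = 576 h
Energy = 1.54 kW × 576 h = 887.04 kWh
Tier 1 (0–215 kWh): 215 × $0.08 = $17.2
Above 215 kWh: 672.04 × $0.09 = $60.4836
Bill = $77.68

$77.68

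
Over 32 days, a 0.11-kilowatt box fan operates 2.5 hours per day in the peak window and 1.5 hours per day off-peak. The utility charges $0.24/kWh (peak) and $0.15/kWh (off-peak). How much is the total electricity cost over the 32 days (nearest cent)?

Peak energy = 0.11 kW × 2.5 h × 32 = 8.8 kWh
Off-peak energy = 0.11 kW × 1.5 h × 32 = 5.28 kWh
Cost = 8.8 × $0.24 + 5.28 × $0.15 = $2.112 + $0.792 = $2.90

$2.90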